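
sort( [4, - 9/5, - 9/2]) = [ - 9/2, - 9/5, 4]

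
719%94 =61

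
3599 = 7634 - 4035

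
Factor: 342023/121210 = 649/230  =  2^( - 1)*5^(  -  1 )*11^1* 23^(-1) * 59^1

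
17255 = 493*35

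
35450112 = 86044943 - 50594831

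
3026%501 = 20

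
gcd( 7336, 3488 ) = 8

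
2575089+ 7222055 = 9797144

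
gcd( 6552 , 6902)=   14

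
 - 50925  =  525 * (  -  97 ) 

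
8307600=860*9660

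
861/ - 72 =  - 12 + 1/24 = -11.96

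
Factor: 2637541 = 2637541^1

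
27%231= 27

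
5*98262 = 491310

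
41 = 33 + 8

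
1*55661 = 55661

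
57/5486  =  57/5486 = 0.01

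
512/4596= 128/1149 =0.11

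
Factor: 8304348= 2^2*3^1 * 13^1*53233^1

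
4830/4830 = 1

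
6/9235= 6/9235 = 0.00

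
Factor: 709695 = 3^3*5^1*7^1*751^1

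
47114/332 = 23557/166 = 141.91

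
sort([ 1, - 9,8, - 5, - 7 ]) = [ - 9, - 7, - 5,1,8]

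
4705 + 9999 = 14704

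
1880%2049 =1880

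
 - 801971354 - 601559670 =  - 1403531024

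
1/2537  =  1/2537 = 0.00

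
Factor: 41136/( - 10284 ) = -2^2 = - 4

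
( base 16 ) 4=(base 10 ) 4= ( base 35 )4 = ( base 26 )4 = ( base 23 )4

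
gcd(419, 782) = 1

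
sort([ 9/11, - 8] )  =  [- 8, 9/11] 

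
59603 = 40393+19210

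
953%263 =164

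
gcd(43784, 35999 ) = 1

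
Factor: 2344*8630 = 20228720 = 2^4*5^1*293^1*863^1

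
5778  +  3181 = 8959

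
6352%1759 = 1075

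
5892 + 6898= 12790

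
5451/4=5451/4   =  1362.75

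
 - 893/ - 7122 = 893/7122 = 0.13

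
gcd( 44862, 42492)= 6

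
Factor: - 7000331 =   -  13^1*538487^1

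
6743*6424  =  43317032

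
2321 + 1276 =3597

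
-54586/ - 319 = 171  +  37/319= 171.12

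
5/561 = 5/561 = 0.01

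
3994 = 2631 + 1363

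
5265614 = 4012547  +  1253067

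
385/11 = 35 = 35.00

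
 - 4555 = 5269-9824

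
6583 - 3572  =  3011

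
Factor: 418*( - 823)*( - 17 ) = 5848238 = 2^1*11^1*17^1*19^1*823^1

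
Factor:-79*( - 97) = 7663= 79^1*97^1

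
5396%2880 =2516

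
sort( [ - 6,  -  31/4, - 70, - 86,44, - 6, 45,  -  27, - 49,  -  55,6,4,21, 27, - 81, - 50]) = [-86,-81, - 70, - 55, - 50,-49, - 27,-31/4, - 6, -6 , 4, 6,21, 27,44,45]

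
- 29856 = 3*( - 9952)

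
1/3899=1/3899= 0.00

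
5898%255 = 33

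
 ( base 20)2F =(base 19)2H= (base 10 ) 55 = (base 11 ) 50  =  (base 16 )37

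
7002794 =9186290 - 2183496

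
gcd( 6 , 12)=6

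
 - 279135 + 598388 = 319253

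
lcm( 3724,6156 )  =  301644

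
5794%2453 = 888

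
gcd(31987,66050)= 1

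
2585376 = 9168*282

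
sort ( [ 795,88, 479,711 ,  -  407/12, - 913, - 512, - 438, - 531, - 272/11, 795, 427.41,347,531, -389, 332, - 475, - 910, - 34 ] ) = [-913,  -  910,-531,-512, -475,-438, -389,-34, - 407/12,-272/11,88, 332,  347, 427.41, 479, 531, 711, 795, 795]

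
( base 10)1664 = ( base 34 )1ew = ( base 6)11412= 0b11010000000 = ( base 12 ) B68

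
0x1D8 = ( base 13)2A4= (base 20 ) 13C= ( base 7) 1243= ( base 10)472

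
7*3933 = 27531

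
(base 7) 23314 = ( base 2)1011101100101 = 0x1765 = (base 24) A9D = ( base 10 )5989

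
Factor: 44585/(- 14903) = -5^1*7^( - 1)*37^1*241^1*2129^( - 1 )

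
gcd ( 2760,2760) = 2760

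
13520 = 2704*5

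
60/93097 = 60/93097 = 0.00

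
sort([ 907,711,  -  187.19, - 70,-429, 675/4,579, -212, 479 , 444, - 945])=[ - 945, - 429, - 212, - 187.19, - 70, 675/4, 444, 479, 579, 711,907 ]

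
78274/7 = 11182 = 11182.00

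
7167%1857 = 1596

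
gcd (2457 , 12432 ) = 21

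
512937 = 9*56993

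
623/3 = 207+2/3 = 207.67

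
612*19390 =11866680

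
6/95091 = 2/31697 = 0.00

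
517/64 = 8 + 5/64 = 8.08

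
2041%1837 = 204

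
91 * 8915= 811265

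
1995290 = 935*2134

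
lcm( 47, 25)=1175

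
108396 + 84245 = 192641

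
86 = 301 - 215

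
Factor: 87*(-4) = -2^2*3^1*29^1 = - 348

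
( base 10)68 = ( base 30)28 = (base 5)233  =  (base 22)32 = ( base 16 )44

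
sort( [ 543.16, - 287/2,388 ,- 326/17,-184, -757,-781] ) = [-781 , - 757, -184, - 287/2, - 326/17,388,543.16] 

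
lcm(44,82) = 1804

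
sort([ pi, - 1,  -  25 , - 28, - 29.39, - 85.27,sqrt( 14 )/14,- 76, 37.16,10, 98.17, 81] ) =[ -85.27,-76, - 29.39, - 28 , - 25, - 1,sqrt(14 )/14, pi , 10, 37.16, 81,98.17 ] 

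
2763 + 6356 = 9119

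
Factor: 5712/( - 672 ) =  - 17/2= - 2^( - 1 )*17^1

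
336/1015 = 48/145 = 0.33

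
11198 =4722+6476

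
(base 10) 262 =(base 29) 91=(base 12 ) 19a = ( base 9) 321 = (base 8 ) 406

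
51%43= 8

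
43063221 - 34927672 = 8135549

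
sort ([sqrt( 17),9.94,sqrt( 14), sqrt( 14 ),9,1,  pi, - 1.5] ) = [ - 1.5,1,pi,sqrt(14),sqrt(14),sqrt(17),9 , 9.94]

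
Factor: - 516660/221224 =- 2^( - 1)*3^1*5^1*79^1*109^1*27653^( - 1) = - 129165/55306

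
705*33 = 23265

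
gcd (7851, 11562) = 3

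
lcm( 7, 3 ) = 21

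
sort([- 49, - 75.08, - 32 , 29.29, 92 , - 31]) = [ - 75.08, - 49, - 32,- 31, 29.29, 92] 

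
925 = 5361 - 4436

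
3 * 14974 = 44922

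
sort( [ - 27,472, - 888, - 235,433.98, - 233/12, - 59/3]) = [ - 888,  -  235, - 27, - 59/3,-233/12 , 433.98, 472 ]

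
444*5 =2220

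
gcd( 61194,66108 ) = 42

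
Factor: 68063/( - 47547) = -3^( - 4) * 29^1*587^( - 1 ) * 2347^1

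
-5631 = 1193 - 6824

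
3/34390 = 3/34390 = 0.00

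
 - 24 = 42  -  66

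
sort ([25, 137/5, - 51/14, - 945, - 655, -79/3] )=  [ - 945, - 655, - 79/3, - 51/14, 25, 137/5] 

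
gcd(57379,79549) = 1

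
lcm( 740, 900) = 33300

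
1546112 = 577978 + 968134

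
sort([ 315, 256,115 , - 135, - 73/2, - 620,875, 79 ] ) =[ - 620 , - 135, - 73/2,79, 115, 256,315 , 875 ] 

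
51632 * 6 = 309792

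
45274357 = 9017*5021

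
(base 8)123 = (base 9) 102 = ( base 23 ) 3E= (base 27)32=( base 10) 83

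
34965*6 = 209790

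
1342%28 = 26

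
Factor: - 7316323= - 7^1* 23^1 * 29^1*1567^1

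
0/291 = 0 = 0.00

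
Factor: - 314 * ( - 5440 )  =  2^7*5^1*17^1*157^1=1708160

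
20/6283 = 20/6283=0.00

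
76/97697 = 76/97697 = 0.00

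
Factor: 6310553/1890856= 2^( - 3 )*11^( - 1)*17^1*229^1*1621^1*21487^( - 1)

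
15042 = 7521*2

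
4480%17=9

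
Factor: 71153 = 71153^1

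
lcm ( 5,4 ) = 20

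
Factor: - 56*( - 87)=4872 = 2^3*3^1*7^1*29^1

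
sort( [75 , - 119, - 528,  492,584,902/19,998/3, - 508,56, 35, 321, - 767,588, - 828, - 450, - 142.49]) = [ - 828,-767, - 528,-508, - 450 , - 142.49 , - 119,35,902/19, 56,75, 321,998/3 , 492,584,588]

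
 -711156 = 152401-863557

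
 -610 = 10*( - 61)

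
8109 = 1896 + 6213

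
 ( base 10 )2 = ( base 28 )2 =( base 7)2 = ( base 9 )2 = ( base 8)2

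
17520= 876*20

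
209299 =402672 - 193373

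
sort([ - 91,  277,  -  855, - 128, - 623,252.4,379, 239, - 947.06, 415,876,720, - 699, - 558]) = [ - 947.06,- 855, - 699, - 623, - 558, - 128, - 91,239,252.4,277, 379 , 415, 720, 876 ] 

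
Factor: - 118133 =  - 17^1 * 6949^1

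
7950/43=184 + 38/43 = 184.88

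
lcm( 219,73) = 219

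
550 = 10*55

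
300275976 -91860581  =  208415395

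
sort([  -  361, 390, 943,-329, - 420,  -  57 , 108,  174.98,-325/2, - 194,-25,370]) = [ - 420,-361,-329,-194,  -  325/2,-57,-25, 108, 174.98, 370, 390,943 ]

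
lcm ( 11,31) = 341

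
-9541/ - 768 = 12  +  325/768 = 12.42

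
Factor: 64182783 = 3^1 * 7^1*263^1*11621^1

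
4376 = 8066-3690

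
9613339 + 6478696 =16092035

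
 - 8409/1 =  - 8409 = - 8409.00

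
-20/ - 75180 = 1/3759= 0.00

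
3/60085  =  3/60085=   0.00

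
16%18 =16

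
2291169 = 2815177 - 524008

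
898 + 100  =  998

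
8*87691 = 701528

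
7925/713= 7925/713 = 11.12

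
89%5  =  4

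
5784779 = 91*63569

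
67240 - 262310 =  - 195070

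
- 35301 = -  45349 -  - 10048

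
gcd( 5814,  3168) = 18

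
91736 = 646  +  91090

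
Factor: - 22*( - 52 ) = 2^3*11^1*13^1=1144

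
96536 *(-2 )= - 193072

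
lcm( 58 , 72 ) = 2088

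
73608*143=10525944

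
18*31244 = 562392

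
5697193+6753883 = 12451076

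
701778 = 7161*98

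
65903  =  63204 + 2699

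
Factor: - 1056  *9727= - 2^5*3^1 * 11^1 * 71^1*137^1 = -10271712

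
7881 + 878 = 8759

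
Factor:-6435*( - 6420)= 41312700 = 2^2*3^3 * 5^2*11^1*13^1*107^1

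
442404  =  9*49156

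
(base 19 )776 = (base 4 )221222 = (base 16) a6a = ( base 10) 2666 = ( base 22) 5b4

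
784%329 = 126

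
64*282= 18048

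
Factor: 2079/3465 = 3^1 * 5^ ( - 1 ) = 3/5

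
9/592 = 9/592  =  0.02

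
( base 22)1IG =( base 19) 293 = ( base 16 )380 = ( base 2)1110000000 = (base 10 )896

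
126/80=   63/40=1.57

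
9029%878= 249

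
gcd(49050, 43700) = 50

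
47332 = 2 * 23666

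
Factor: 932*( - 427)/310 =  - 198982/155 = -2^1*5^ ( - 1)*7^1*31^( - 1) * 61^1 * 233^1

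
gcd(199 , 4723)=1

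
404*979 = 395516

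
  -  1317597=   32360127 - 33677724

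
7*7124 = 49868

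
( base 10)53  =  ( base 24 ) 25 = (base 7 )104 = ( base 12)45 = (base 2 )110101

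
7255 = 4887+2368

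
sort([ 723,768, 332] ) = [ 332, 723, 768] 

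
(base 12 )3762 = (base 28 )7rm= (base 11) 4787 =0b1100001111010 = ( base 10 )6266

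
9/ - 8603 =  - 9/8603  =  -0.00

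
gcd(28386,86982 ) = 114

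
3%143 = 3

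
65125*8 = 521000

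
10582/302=35 + 6/151= 35.04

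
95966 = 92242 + 3724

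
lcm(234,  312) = 936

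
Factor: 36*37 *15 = 2^2*3^3*5^1*37^1  =  19980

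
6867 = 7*981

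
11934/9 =1326=1326.00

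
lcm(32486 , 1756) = 64972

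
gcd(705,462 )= 3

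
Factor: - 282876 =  - 2^2*3^1 * 11^1*2143^1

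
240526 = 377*638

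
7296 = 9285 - 1989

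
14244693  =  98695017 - 84450324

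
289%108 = 73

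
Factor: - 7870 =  - 2^1 *5^1*787^1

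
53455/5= 10691= 10691.00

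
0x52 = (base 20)42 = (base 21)3j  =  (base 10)82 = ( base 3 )10001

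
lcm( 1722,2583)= 5166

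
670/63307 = 670/63307 =0.01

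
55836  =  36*1551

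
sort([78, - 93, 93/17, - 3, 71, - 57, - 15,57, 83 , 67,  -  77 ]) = [ - 93,  -  77, - 57, - 15, - 3,93/17,57, 67,71,78,  83 ] 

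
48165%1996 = 261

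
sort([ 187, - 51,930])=[ - 51, 187  ,  930]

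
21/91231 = 3/13033 = 0.00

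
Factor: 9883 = 9883^1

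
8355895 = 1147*7285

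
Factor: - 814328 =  - 2^3* 137^1*743^1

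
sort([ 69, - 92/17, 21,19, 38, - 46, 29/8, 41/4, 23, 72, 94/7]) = [  -  46, - 92/17, 29/8 , 41/4, 94/7 , 19, 21, 23, 38,69, 72 ]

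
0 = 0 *46910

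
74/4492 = 37/2246 = 0.02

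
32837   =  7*4691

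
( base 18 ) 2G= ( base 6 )124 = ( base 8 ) 64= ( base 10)52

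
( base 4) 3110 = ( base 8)324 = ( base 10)212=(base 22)9E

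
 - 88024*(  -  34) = 2992816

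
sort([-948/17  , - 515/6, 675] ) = [ - 515/6,-948/17, 675 ] 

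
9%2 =1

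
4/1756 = 1/439 = 0.00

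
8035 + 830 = 8865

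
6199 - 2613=3586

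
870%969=870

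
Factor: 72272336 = 2^4 * 43^1*73^1*1439^1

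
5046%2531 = 2515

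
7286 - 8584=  - 1298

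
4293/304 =4293/304= 14.12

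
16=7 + 9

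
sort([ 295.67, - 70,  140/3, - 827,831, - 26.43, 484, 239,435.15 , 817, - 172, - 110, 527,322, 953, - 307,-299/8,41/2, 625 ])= [ - 827, - 307, - 172,  -  110, - 70, - 299/8, - 26.43,41/2 , 140/3 , 239, 295.67,322,435.15, 484,527,625 , 817, 831, 953]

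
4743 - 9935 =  - 5192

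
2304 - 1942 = 362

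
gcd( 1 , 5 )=1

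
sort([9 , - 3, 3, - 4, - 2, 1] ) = [ - 4, - 3, - 2, 1,3,9]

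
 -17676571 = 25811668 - 43488239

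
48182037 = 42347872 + 5834165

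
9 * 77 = 693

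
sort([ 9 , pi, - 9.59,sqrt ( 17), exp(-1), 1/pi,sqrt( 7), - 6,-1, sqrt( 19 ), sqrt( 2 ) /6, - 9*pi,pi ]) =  [-9*pi,-9.59, -6, -1,sqrt( 2)/6, 1/pi, exp( - 1) , sqrt( 7),pi, pi, sqrt( 17),sqrt( 19) , 9]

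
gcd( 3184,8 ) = 8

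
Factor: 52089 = 3^1*97^1*179^1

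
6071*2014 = 12226994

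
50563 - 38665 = 11898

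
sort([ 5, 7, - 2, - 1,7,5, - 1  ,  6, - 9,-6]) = [ - 9,  -  6, - 2 , - 1,-1,  5, 5,6, 7,7 ] 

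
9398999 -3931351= 5467648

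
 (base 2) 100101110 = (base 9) 365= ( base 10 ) 302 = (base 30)a2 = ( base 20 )f2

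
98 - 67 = 31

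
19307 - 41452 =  - 22145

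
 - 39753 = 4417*(-9)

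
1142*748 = 854216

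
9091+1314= 10405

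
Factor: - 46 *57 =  - 2^1 * 3^1 * 19^1 * 23^1 = -2622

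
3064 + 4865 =7929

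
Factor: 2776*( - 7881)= -21877656 = - 2^3*3^1*37^1*71^1* 347^1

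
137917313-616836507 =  - 478919194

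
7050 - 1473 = 5577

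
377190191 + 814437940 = 1191628131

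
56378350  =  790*71365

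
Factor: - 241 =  - 241^1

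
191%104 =87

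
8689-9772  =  -1083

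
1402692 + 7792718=9195410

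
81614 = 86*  949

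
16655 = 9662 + 6993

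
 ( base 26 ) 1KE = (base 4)102322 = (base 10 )1210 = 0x4BA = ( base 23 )26E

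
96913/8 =12114 + 1/8 = 12114.12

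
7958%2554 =296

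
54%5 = 4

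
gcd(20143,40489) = 1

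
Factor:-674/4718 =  - 7^ ( - 1)=- 1/7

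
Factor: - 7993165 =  - 5^1*1598633^1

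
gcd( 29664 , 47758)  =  2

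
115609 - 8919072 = -8803463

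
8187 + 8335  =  16522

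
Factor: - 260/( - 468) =5/9  =  3^( - 2 ) * 5^1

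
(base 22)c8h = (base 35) 4VG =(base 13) 2968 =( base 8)13561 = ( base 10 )6001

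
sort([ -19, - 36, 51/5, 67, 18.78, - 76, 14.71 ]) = [  -  76,-36,-19,51/5,  14.71, 18.78,67 ] 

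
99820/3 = 33273 + 1/3= 33273.33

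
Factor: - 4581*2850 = - 13055850 = - 2^1*3^3 * 5^2*19^1*509^1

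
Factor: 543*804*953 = 416053116 = 2^2 * 3^2*67^1*181^1*953^1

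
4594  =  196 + 4398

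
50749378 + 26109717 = 76859095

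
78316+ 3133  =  81449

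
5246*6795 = 35646570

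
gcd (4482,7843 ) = 1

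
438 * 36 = 15768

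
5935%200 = 135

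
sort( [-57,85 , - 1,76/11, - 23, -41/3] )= [ - 57, -23  ,-41/3, - 1,76/11, 85 ] 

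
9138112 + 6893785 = 16031897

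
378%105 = 63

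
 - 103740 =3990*(-26)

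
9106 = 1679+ 7427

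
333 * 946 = 315018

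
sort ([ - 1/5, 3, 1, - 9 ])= [ - 9, - 1/5 , 1, 3]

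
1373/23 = 59+16/23 = 59.70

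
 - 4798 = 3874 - 8672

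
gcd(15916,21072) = 4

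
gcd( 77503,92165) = 1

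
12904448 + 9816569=22721017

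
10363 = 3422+6941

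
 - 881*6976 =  - 6145856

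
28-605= - 577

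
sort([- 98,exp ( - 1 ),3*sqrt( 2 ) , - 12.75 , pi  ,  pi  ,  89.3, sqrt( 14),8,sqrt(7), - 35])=[ - 98, - 35, - 12.75,exp( - 1 ),sqrt( 7),pi,pi,sqrt( 14),3*sqrt( 2 ),8 , 89.3] 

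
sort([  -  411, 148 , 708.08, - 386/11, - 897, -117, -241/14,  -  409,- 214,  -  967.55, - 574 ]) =[-967.55 , - 897, - 574, - 411, - 409,-214,-117,-386/11,-241/14, 148, 708.08]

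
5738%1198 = 946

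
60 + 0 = 60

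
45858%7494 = 894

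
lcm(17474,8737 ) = 17474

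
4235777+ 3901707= 8137484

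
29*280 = 8120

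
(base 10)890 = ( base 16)37a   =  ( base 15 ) 3e5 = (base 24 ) 1D2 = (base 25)1af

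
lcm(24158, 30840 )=1449480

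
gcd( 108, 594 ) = 54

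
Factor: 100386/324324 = 2^( - 1)*3^( - 1 )*7^( - 1 )*13^1 = 13/42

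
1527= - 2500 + 4027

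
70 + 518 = 588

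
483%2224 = 483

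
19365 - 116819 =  - 97454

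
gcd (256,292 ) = 4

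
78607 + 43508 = 122115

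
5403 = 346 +5057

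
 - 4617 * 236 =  - 1089612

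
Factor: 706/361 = 2^1*19^( - 2)*353^1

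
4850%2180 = 490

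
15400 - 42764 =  - 27364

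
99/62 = 99/62 = 1.60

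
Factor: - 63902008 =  - 2^3*7987751^1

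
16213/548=16213/548 =29.59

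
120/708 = 10/59 = 0.17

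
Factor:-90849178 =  - 2^1 *7^1*6489227^1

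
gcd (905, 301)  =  1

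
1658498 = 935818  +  722680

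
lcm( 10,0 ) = 0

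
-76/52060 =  - 1 + 684/685 = - 0.00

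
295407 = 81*3647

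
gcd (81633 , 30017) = 1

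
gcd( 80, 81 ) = 1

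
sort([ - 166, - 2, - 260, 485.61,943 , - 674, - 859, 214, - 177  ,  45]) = [ - 859, - 674, - 260, - 177, - 166,-2,45,214,485.61 , 943 ]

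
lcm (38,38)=38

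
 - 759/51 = -15 +2/17 =-  14.88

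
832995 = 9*92555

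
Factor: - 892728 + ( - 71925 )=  - 964653 = - 3^1*53^1*6067^1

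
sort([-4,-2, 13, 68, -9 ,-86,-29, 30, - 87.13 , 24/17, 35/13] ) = [  -  87.13,-86,-29,- 9, - 4 ,-2,  24/17 , 35/13,  13,30, 68 ]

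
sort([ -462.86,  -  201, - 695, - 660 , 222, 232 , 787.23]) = [  -  695 ,  -  660, -462.86, - 201, 222, 232,787.23] 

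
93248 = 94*992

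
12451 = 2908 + 9543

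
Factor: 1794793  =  7^1 * 11^2 * 13^1*163^1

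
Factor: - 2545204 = -2^2*636301^1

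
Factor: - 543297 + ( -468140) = - 1011437 =- 7^1*31^1*59^1*79^1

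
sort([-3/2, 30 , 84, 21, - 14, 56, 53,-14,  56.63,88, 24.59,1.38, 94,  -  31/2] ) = [-31/2, - 14, - 14, - 3/2 , 1.38,21,  24.59, 30, 53, 56, 56.63, 84, 88,94]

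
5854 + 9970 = 15824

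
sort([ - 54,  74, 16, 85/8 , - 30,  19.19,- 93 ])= [ -93, - 54,  -  30, 85/8, 16,19.19 , 74] 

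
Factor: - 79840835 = - 5^1*15968167^1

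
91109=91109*1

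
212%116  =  96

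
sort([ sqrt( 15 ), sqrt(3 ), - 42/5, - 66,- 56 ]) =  [ - 66,-56, - 42/5,sqrt( 3), sqrt(  15)]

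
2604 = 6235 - 3631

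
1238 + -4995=-3757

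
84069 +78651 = 162720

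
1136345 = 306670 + 829675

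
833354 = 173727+659627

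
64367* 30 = 1931010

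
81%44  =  37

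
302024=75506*4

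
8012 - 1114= 6898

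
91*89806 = 8172346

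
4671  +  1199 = 5870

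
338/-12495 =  - 338/12495 = - 0.03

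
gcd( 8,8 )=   8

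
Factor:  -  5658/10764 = -41/78 = - 2^(-1)*3^( - 1 )*13^(  -  1 )*41^1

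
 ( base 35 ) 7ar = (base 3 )110021120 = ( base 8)21370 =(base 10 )8952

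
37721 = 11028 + 26693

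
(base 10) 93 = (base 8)135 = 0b1011101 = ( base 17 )58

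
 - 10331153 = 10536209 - 20867362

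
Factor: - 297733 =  - 173^1 * 1721^1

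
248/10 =124/5  =  24.80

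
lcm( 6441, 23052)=437988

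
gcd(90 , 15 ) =15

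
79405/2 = 79405/2 = 39702.50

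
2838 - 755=2083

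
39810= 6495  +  33315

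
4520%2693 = 1827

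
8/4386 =4/2193 = 0.00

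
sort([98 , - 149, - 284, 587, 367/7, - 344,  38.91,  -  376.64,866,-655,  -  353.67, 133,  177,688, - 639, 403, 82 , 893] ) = [ - 655, - 639, - 376.64, - 353.67, - 344, - 284, - 149,38.91, 367/7, 82, 98,133,177, 403, 587  ,  688, 866,  893] 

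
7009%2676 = 1657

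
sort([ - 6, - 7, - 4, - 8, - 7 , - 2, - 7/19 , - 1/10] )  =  [ - 8, - 7 , - 7, - 6, - 4 , - 2, - 7/19, - 1/10 ]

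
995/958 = 995/958 = 1.04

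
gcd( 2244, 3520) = 44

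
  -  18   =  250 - 268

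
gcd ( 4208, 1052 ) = 1052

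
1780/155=356/31 = 11.48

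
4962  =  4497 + 465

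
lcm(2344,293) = 2344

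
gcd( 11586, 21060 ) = 6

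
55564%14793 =11185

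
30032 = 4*7508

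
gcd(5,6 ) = 1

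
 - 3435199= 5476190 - 8911389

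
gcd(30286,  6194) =38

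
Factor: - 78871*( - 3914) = 308701094 = 2^1 * 13^1*19^1*  103^1 * 6067^1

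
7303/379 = 19 + 102/379  =  19.27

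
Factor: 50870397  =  3^1*331^1*51229^1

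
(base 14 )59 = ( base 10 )79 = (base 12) 67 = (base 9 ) 87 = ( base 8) 117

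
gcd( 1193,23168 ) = 1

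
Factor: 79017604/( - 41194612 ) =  - 23^1*71^1*151^ (-1)*241^ (-1 )*283^( - 1 )*12097^1 = - 19754401/10298653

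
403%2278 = 403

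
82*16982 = 1392524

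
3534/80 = 1767/40 = 44.17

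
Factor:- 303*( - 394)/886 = 3^1*101^1*197^1*443^( - 1) = 59691/443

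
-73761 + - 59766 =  - 133527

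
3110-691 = 2419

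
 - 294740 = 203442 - 498182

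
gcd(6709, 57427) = 1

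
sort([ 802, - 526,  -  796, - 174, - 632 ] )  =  [-796,- 632 ,  -  526  , -174, 802 ]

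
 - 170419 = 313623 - 484042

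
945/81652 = 945/81652 = 0.01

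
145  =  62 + 83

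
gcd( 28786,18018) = 2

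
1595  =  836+759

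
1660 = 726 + 934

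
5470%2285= 900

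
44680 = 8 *5585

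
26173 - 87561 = - 61388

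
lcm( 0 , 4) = 0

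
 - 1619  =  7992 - 9611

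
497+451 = 948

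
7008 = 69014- 62006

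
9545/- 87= - 9545/87 = - 109.71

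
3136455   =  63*49785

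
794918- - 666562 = 1461480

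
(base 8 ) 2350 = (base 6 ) 5452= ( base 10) 1256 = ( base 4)103220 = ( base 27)1JE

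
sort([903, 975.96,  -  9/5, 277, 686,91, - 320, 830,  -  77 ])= [ - 320,  -  77, - 9/5,91,277, 686,830, 903,975.96] 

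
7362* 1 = 7362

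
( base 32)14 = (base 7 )51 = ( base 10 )36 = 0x24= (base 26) 1A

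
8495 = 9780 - 1285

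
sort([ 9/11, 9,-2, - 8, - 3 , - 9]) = [-9, - 8, - 3, - 2,9/11,9 ] 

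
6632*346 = 2294672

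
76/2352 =19/588 = 0.03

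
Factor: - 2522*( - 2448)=6173856 = 2^5*3^2*13^1*17^1*97^1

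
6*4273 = 25638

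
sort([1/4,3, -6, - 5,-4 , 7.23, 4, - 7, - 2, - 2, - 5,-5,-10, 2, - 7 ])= [ - 10 , - 7, - 7 , - 6, -5, - 5, - 5, - 4, - 2, - 2, 1/4, 2,3, 4, 7.23]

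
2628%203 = 192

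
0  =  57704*0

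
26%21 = 5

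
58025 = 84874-26849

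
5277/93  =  56 + 23/31 = 56.74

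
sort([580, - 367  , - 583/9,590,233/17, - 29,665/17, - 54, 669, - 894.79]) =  [-894.79  ,  -  367, - 583/9, - 54,  -  29, 233/17,665/17, 580,590, 669]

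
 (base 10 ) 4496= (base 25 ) 74l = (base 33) 448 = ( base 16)1190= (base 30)4tq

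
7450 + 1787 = 9237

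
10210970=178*57365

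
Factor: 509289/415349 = 3^1 * 11^1*23^1*619^( - 1 ) = 759/619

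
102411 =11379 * 9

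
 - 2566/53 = - 49 + 31/53 = -48.42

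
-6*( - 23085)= 138510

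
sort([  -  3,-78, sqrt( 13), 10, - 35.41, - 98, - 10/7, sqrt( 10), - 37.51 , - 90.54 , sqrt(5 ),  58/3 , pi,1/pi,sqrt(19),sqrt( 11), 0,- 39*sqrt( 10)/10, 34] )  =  [-98,-90.54,-78,-37.51,  -  35.41 , - 39*sqrt( 10)/10, - 3, - 10/7,0,1/pi, sqrt( 5), pi,sqrt( 10 ), sqrt( 11 ), sqrt( 13 ),sqrt( 19), 10 , 58/3, 34]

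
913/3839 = 83/349 = 0.24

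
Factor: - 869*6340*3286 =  - 18104085560 = - 2^3*5^1* 11^1*31^1 * 53^1*79^1 *317^1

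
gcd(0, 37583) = 37583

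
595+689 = 1284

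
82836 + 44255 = 127091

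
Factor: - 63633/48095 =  - 3^1*5^ (-1 ) *9619^(- 1 )*21211^1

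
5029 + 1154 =6183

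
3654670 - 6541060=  - 2886390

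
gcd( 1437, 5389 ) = 1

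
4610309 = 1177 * 3917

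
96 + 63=159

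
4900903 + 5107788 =10008691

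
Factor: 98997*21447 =2123188659= 3^3 * 2383^1*32999^1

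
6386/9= 6386/9 = 709.56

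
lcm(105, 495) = 3465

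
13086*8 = 104688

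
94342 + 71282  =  165624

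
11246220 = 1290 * 8718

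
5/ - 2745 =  - 1 + 548/549 = - 0.00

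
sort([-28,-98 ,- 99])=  [ - 99, - 98, - 28] 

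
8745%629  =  568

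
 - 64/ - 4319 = 64/4319 = 0.01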